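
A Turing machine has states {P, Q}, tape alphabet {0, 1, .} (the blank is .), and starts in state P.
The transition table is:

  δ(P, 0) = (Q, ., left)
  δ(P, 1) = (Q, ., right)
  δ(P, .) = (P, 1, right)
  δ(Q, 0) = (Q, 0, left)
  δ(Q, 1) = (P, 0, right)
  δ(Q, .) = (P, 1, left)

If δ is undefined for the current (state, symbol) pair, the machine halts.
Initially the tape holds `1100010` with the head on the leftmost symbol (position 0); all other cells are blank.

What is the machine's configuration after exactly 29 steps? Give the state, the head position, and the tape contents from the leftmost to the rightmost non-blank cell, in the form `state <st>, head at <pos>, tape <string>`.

state P, head at -1, tape 00...0010

state=P head=0 tape=...[1]100010   (P,1)→(Q,.,right)
state=Q head=1 tape=....[1]00010   (Q,1)→(P,0,right)
state=P head=2 tape=....0[0]0010   (P,0)→(Q,.,left)
state=Q head=1 tape=....[0].0010   (Q,0)→(Q,0,left)
state=Q head=0 tape=...[.]0.0010   (Q,.)→(P,1,left)
state=P head=-1 tape=..[.]10.0010   (P,.)→(P,1,right)
state=P head=0 tape=..1[1]0.0010   (P,1)→(Q,.,right)
state=Q head=1 tape=..1.[0].0010   (Q,0)→(Q,0,left)
state=Q head=0 tape=..1[.]0.0010   (Q,.)→(P,1,left)
state=P head=-1 tape=..[1]10.0010   (P,1)→(Q,.,right)
state=Q head=0 tape=...[1]0.0010   (Q,1)→(P,0,right)
state=P head=1 tape=...0[0].0010   (P,0)→(Q,.,left)
state=Q head=0 tape=...[0]..0010   (Q,0)→(Q,0,left)
state=Q head=-1 tape=..[.]0..0010   (Q,.)→(P,1,left)
state=P head=-2 tape=.[.]10..0010   (P,.)→(P,1,right)
state=P head=-1 tape=.1[1]0..0010   (P,1)→(Q,.,right)
state=Q head=0 tape=.1.[0]..0010   (Q,0)→(Q,0,left)
state=Q head=-1 tape=.1[.]0..0010   (Q,.)→(P,1,left)
state=P head=-2 tape=.[1]10..0010   (P,1)→(Q,.,right)
state=Q head=-1 tape=..[1]0..0010   (Q,1)→(P,0,right)
state=P head=0 tape=..0[0]..0010   (P,0)→(Q,.,left)
state=Q head=-1 tape=..[0]...0010   (Q,0)→(Q,0,left)
state=Q head=-2 tape=.[.]0...0010   (Q,.)→(P,1,left)
state=P head=-3 tape=[.]10...0010   (P,.)→(P,1,right)
state=P head=-2 tape=1[1]0...0010   (P,1)→(Q,.,right)
state=Q head=-1 tape=1.[0]...0010   (Q,0)→(Q,0,left)
state=Q head=-2 tape=1[.]0...0010   (Q,.)→(P,1,left)
state=P head=-3 tape=[1]10...0010   (P,1)→(Q,.,right)
state=Q head=-2 tape=.[1]0...0010   (Q,1)→(P,0,right)
state=P head=-1 tape=.0[0]...0010
After 29 steps: state P, head at -1, tape 00...0010.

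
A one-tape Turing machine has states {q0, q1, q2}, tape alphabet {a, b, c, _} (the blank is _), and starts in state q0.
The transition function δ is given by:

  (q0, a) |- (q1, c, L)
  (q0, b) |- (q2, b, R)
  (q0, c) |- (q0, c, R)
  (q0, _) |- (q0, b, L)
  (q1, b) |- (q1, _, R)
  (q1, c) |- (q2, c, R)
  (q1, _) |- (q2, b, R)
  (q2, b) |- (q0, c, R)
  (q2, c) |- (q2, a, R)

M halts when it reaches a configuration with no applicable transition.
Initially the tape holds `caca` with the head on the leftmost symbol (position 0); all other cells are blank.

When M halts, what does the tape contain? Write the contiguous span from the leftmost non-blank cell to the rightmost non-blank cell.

state=q0 head=0 tape=[c]aca   (q0,c)→(q0,c,R)
state=q0 head=1 tape=c[a]ca   (q0,a)→(q1,c,L)
state=q1 head=0 tape=[c]cca   (q1,c)→(q2,c,R)
state=q2 head=1 tape=c[c]ca   (q2,c)→(q2,a,R)
state=q2 head=2 tape=ca[c]a   (q2,c)→(q2,a,R)
state=q2 head=3 tape=caa[a]
The non-blank tape span at halt is caaa.

caaa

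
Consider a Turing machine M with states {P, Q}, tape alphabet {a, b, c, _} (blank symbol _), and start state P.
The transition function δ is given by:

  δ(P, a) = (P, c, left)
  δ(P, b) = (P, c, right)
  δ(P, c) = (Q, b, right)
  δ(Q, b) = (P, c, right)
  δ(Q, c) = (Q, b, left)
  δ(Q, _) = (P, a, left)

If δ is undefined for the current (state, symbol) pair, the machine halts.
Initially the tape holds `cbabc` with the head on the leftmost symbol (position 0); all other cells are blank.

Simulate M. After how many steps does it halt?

16

P | [c]babc__   read c → write b, move right, go to Q
Q | b[b]abc__   read b → write c, move right, go to P
P | bc[a]bc__   read a → write c, move left, go to P
P | b[c]cbc__   read c → write b, move right, go to Q
Q | bb[c]bc__   read c → write b, move left, go to Q
Q | b[b]bbc__   read b → write c, move right, go to P
P | bc[b]bc__   read b → write c, move right, go to P
P | bcc[b]c__   read b → write c, move right, go to P
P | bccc[c]__   read c → write b, move right, go to Q
Q | bcccb[_]_   read _ → write a, move left, go to P
P | bccc[b]a_   read b → write c, move right, go to P
P | bcccc[a]_   read a → write c, move left, go to P
P | bccc[c]c_   read c → write b, move right, go to Q
Q | bcccb[c]_   read c → write b, move left, go to Q
Q | bccc[b]b_   read b → write c, move right, go to P
P | bcccc[b]_   read b → write c, move right, go to P
P | bccccc[_]
M halts after 16 transitions.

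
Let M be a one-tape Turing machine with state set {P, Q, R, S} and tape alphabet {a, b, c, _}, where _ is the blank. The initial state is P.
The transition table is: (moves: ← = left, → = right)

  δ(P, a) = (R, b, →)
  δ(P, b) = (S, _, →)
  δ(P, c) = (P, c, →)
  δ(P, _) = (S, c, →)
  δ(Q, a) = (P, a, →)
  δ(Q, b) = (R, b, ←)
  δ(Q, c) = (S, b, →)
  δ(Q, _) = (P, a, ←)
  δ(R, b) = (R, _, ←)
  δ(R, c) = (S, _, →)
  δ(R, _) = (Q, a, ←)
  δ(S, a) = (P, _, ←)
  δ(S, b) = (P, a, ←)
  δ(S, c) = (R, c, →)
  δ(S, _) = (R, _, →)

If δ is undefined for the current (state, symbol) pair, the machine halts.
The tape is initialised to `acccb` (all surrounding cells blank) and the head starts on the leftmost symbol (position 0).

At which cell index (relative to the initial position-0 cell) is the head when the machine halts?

P | [a]cccb__   read a → write b, move →, go to R
R | b[c]ccb__   read c → write _, move →, go to S
S | b_[c]cb__   read c → write c, move →, go to R
R | b_c[c]b__   read c → write _, move →, go to S
S | b_c_[b]__   read b → write a, move ←, go to P
P | b_c[_]a__   read _ → write c, move →, go to S
S | b_cc[a]__   read a → write _, move ←, go to P
P | b_c[c]___   read c → write c, move →, go to P
P | b_cc[_]__   read _ → write c, move →, go to S
S | b_ccc[_]_   read _ → write _, move →, go to R
R | b_ccc_[_]   read _ → write a, move ←, go to Q
Q | b_ccc[_]a   read _ → write a, move ←, go to P
P | b_cc[c]aa   read c → write c, move →, go to P
P | b_ccc[a]a   read a → write b, move →, go to R
R | b_cccb[a]
At halt the head is at cell 6.

6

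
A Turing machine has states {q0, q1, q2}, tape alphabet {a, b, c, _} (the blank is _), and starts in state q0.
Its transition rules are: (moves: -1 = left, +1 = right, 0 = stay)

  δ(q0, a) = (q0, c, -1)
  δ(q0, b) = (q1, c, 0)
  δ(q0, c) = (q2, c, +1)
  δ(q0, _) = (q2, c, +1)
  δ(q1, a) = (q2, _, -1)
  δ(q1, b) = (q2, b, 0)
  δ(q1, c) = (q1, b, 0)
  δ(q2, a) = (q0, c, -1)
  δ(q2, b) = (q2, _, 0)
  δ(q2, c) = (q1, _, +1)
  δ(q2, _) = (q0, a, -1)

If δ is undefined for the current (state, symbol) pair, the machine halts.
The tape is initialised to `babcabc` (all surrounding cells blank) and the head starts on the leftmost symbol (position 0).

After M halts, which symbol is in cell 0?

state=q0 head=0 tape=_[b]abcabc   (q0,b)→(q1,c,0)
state=q1 head=0 tape=_[c]abcabc   (q1,c)→(q1,b,0)
state=q1 head=0 tape=_[b]abcabc   (q1,b)→(q2,b,0)
state=q2 head=0 tape=_[b]abcabc   (q2,b)→(q2,_,0)
state=q2 head=0 tape=_[_]abcabc   (q2,_)→(q0,a,-1)
state=q0 head=-1 tape=[_]aabcabc   (q0,_)→(q2,c,+1)
state=q2 head=0 tape=c[a]abcabc   (q2,a)→(q0,c,-1)
state=q0 head=-1 tape=[c]cabcabc   (q0,c)→(q2,c,+1)
state=q2 head=0 tape=c[c]abcabc   (q2,c)→(q1,_,+1)
state=q1 head=1 tape=c_[a]bcabc   (q1,a)→(q2,_,-1)
state=q2 head=0 tape=c[_]_bcabc   (q2,_)→(q0,a,-1)
state=q0 head=-1 tape=[c]a_bcabc   (q0,c)→(q2,c,+1)
state=q2 head=0 tape=c[a]_bcabc   (q2,a)→(q0,c,-1)
state=q0 head=-1 tape=[c]c_bcabc   (q0,c)→(q2,c,+1)
state=q2 head=0 tape=c[c]_bcabc   (q2,c)→(q1,_,+1)
state=q1 head=1 tape=c_[_]bcabc
Cell 0 holds _ when M halts.

_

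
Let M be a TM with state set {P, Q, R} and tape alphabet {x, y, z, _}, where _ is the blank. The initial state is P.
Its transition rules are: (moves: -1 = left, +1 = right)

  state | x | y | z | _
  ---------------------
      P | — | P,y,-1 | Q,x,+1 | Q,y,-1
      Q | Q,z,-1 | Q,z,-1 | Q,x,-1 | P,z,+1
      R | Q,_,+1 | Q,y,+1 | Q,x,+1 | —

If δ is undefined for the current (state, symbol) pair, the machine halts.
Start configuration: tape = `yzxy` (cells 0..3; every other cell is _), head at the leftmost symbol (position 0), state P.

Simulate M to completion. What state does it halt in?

state=P head=0 tape=____[y]zxy   (P,y)→(P,y,-1)
state=P head=-1 tape=___[_]yzxy   (P,_)→(Q,y,-1)
state=Q head=-2 tape=__[_]yyzxy   (Q,_)→(P,z,+1)
state=P head=-1 tape=__z[y]yzxy   (P,y)→(P,y,-1)
state=P head=-2 tape=__[z]yyzxy   (P,z)→(Q,x,+1)
state=Q head=-1 tape=__x[y]yzxy   (Q,y)→(Q,z,-1)
state=Q head=-2 tape=__[x]zyzxy   (Q,x)→(Q,z,-1)
state=Q head=-3 tape=_[_]zzyzxy   (Q,_)→(P,z,+1)
state=P head=-2 tape=_z[z]zyzxy   (P,z)→(Q,x,+1)
state=Q head=-1 tape=_zx[z]yzxy   (Q,z)→(Q,x,-1)
state=Q head=-2 tape=_z[x]xyzxy   (Q,x)→(Q,z,-1)
state=Q head=-3 tape=_[z]zxyzxy   (Q,z)→(Q,x,-1)
state=Q head=-4 tape=[_]xzxyzxy   (Q,_)→(P,z,+1)
state=P head=-3 tape=z[x]zxyzxy
No transition is defined for (P, x); M halts in state P.

P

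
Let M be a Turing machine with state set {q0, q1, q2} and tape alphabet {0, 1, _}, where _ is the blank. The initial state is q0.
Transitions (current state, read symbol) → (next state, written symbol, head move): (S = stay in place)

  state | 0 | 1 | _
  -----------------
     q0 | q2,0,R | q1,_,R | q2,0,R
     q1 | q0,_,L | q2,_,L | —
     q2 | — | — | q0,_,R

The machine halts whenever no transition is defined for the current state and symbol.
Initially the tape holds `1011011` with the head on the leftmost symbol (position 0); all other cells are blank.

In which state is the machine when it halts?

q2

q0 | [1]011011   read 1 → write _, move R, go to q1
q1 | _[0]11011   read 0 → write _, move L, go to q0
q0 | [_]_11011   read _ → write 0, move R, go to q2
q2 | 0[_]11011   read _ → write _, move R, go to q0
q0 | 0_[1]1011   read 1 → write _, move R, go to q1
q1 | 0__[1]011   read 1 → write _, move L, go to q2
q2 | 0_[_]_011   read _ → write _, move R, go to q0
q0 | 0__[_]011   read _ → write 0, move R, go to q2
q2 | 0__0[0]11
No transition is defined for (q2, 0); M halts in state q2.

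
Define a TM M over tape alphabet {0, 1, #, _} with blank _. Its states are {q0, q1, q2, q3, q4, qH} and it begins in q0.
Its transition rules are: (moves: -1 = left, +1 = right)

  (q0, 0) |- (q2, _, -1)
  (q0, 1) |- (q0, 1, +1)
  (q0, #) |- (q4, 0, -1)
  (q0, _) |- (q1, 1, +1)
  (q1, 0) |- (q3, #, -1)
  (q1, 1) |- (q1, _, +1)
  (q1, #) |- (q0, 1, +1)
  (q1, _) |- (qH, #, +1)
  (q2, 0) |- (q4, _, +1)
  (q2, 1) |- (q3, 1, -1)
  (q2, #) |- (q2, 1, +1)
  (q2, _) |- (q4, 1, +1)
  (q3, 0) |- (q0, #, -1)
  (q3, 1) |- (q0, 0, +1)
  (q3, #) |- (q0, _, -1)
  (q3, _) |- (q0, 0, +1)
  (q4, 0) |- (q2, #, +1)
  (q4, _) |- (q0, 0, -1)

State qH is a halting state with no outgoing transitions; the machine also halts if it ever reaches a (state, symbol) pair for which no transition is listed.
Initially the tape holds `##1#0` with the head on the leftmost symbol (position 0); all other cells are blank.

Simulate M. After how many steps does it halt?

state=q0 head=0 tape=__[#]#1#0   (q0,#)→(q4,0,-1)
state=q4 head=-1 tape=_[_]0#1#0   (q4,_)→(q0,0,-1)
state=q0 head=-2 tape=[_]00#1#0   (q0,_)→(q1,1,+1)
state=q1 head=-1 tape=1[0]0#1#0   (q1,0)→(q3,#,-1)
state=q3 head=-2 tape=[1]#0#1#0   (q3,1)→(q0,0,+1)
state=q0 head=-1 tape=0[#]0#1#0   (q0,#)→(q4,0,-1)
state=q4 head=-2 tape=[0]00#1#0   (q4,0)→(q2,#,+1)
state=q2 head=-1 tape=#[0]0#1#0   (q2,0)→(q4,_,+1)
state=q4 head=0 tape=#_[0]#1#0   (q4,0)→(q2,#,+1)
state=q2 head=1 tape=#_#[#]1#0   (q2,#)→(q2,1,+1)
state=q2 head=2 tape=#_#1[1]#0   (q2,1)→(q3,1,-1)
state=q3 head=1 tape=#_#[1]1#0   (q3,1)→(q0,0,+1)
state=q0 head=2 tape=#_#0[1]#0   (q0,1)→(q0,1,+1)
state=q0 head=3 tape=#_#01[#]0   (q0,#)→(q4,0,-1)
state=q4 head=2 tape=#_#0[1]00
M halts after 14 transitions.

14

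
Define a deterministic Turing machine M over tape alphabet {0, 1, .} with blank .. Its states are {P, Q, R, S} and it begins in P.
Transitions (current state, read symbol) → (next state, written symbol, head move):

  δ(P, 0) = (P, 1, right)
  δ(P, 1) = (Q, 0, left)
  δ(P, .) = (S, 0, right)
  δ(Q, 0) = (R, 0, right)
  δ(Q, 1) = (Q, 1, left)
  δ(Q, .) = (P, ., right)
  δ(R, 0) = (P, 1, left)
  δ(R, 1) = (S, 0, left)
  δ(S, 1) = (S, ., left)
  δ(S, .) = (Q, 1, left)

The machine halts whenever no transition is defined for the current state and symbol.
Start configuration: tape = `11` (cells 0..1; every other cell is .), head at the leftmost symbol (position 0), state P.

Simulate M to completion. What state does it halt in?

P | .[1]1..   read 1 → write 0, move left, go to Q
Q | [.]01..   read . → write ., move right, go to P
P | .[0]1..   read 0 → write 1, move right, go to P
P | .1[1]..   read 1 → write 0, move left, go to Q
Q | .[1]0..   read 1 → write 1, move left, go to Q
Q | [.]10..   read . → write ., move right, go to P
P | .[1]0..   read 1 → write 0, move left, go to Q
Q | [.]00..   read . → write ., move right, go to P
P | .[0]0..   read 0 → write 1, move right, go to P
P | .1[0]..   read 0 → write 1, move right, go to P
P | .11[.].   read . → write 0, move right, go to S
S | .110[.]   read . → write 1, move left, go to Q
Q | .11[0]1   read 0 → write 0, move right, go to R
R | .110[1]   read 1 → write 0, move left, go to S
S | .11[0]0
No transition is defined for (S, 0); M halts in state S.

S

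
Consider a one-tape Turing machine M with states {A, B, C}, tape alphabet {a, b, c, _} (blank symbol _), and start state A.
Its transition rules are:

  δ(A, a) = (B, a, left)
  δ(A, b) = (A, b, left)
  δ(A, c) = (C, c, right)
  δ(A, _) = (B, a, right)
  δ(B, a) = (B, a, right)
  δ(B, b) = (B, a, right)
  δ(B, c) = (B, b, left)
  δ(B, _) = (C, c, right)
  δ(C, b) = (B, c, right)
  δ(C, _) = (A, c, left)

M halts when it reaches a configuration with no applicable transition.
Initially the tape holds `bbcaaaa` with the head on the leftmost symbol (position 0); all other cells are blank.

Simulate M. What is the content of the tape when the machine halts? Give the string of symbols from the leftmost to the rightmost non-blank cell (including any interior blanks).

aaaaaaaacc

A | _[b]bcaaaa__   read b → write b, move left, go to A
A | [_]bbcaaaa__   read _ → write a, move right, go to B
B | a[b]bcaaaa__   read b → write a, move right, go to B
B | aa[b]caaaa__   read b → write a, move right, go to B
B | aaa[c]aaaa__   read c → write b, move left, go to B
B | aa[a]baaaa__   read a → write a, move right, go to B
B | aaa[b]aaaa__   read b → write a, move right, go to B
B | aaaa[a]aaa__   read a → write a, move right, go to B
B | aaaaa[a]aa__   read a → write a, move right, go to B
B | aaaaaa[a]a__   read a → write a, move right, go to B
B | aaaaaaa[a]__   read a → write a, move right, go to B
B | aaaaaaaa[_]_   read _ → write c, move right, go to C
C | aaaaaaaac[_]   read _ → write c, move left, go to A
A | aaaaaaaa[c]c   read c → write c, move right, go to C
C | aaaaaaaac[c]
The non-blank tape span at halt is aaaaaaaacc.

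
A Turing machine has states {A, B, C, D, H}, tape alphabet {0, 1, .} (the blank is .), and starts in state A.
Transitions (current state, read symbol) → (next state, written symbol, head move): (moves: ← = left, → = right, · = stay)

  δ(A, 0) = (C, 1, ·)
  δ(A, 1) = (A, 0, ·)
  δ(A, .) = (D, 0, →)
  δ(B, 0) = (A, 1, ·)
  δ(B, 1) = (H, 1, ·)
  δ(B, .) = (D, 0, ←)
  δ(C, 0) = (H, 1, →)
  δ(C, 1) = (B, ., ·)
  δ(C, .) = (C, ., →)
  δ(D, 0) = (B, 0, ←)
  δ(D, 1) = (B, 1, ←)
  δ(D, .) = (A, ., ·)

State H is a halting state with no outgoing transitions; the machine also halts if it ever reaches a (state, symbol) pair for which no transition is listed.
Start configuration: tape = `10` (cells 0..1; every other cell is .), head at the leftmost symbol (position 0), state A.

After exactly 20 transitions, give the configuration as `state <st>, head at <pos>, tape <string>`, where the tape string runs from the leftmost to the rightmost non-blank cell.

state=A head=0 tape=...[1]0   (A,1)→(A,0,·)
state=A head=0 tape=...[0]0   (A,0)→(C,1,·)
state=C head=0 tape=...[1]0   (C,1)→(B,.,·)
state=B head=0 tape=...[.]0   (B,.)→(D,0,←)
state=D head=-1 tape=..[.]00   (D,.)→(A,.,·)
state=A head=-1 tape=..[.]00   (A,.)→(D,0,→)
state=D head=0 tape=..0[0]0   (D,0)→(B,0,←)
state=B head=-1 tape=..[0]00   (B,0)→(A,1,·)
state=A head=-1 tape=..[1]00   (A,1)→(A,0,·)
state=A head=-1 tape=..[0]00   (A,0)→(C,1,·)
state=C head=-1 tape=..[1]00   (C,1)→(B,.,·)
state=B head=-1 tape=..[.]00   (B,.)→(D,0,←)
state=D head=-2 tape=.[.]000   (D,.)→(A,.,·)
state=A head=-2 tape=.[.]000   (A,.)→(D,0,→)
state=D head=-1 tape=.0[0]00   (D,0)→(B,0,←)
state=B head=-2 tape=.[0]000   (B,0)→(A,1,·)
state=A head=-2 tape=.[1]000   (A,1)→(A,0,·)
state=A head=-2 tape=.[0]000   (A,0)→(C,1,·)
state=C head=-2 tape=.[1]000   (C,1)→(B,.,·)
state=B head=-2 tape=.[.]000   (B,.)→(D,0,←)
state=D head=-3 tape=[.]0000
After 20 steps: state D, head at -3, tape 0000.

state D, head at -3, tape 0000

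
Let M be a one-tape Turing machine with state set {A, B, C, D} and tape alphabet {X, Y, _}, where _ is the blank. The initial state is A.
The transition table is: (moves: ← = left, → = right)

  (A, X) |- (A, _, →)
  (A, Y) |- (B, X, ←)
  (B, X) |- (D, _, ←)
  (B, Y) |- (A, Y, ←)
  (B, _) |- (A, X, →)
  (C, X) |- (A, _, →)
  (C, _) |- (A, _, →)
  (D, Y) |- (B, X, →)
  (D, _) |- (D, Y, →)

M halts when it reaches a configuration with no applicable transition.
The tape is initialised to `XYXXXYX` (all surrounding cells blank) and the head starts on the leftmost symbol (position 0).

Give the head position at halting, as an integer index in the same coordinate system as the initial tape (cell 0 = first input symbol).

7

A | [X]YXXXYX_   read X → write _, move →, go to A
A | _[Y]XXXYX_   read Y → write X, move ←, go to B
B | [_]XXXXYX_   read _ → write X, move →, go to A
A | X[X]XXXYX_   read X → write _, move →, go to A
A | X_[X]XXYX_   read X → write _, move →, go to A
A | X__[X]XYX_   read X → write _, move →, go to A
A | X___[X]YX_   read X → write _, move →, go to A
A | X____[Y]X_   read Y → write X, move ←, go to B
B | X___[_]XX_   read _ → write X, move →, go to A
A | X___X[X]X_   read X → write _, move →, go to A
A | X___X_[X]_   read X → write _, move →, go to A
A | X___X__[_]
At halt the head is at cell 7.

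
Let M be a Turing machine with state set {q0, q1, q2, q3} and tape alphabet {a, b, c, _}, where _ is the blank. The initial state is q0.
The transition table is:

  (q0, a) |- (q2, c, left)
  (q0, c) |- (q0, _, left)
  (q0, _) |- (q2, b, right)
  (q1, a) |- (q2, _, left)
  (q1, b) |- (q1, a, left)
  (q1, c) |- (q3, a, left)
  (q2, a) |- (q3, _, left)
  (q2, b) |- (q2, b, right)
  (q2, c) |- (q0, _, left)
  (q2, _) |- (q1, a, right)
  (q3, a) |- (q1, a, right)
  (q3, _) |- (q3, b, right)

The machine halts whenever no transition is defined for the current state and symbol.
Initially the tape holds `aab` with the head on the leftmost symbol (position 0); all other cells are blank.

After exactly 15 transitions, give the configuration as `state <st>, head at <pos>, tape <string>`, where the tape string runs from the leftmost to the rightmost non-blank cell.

state q2, head at 1, tape bbba

state=q0 head=0 tape=__[a]ab   (q0,a)→(q2,c,left)
state=q2 head=-1 tape=_[_]cab   (q2,_)→(q1,a,right)
state=q1 head=0 tape=_a[c]ab   (q1,c)→(q3,a,left)
state=q3 head=-1 tape=_[a]aab   (q3,a)→(q1,a,right)
state=q1 head=0 tape=_a[a]ab   (q1,a)→(q2,_,left)
state=q2 head=-1 tape=_[a]_ab   (q2,a)→(q3,_,left)
state=q3 head=-2 tape=[_]__ab   (q3,_)→(q3,b,right)
state=q3 head=-1 tape=b[_]_ab   (q3,_)→(q3,b,right)
state=q3 head=0 tape=bb[_]ab   (q3,_)→(q3,b,right)
state=q3 head=1 tape=bbb[a]b   (q3,a)→(q1,a,right)
state=q1 head=2 tape=bbba[b]   (q1,b)→(q1,a,left)
state=q1 head=1 tape=bbb[a]a   (q1,a)→(q2,_,left)
state=q2 head=0 tape=bb[b]_a   (q2,b)→(q2,b,right)
state=q2 head=1 tape=bbb[_]a   (q2,_)→(q1,a,right)
state=q1 head=2 tape=bbba[a]   (q1,a)→(q2,_,left)
state=q2 head=1 tape=bbb[a]_
After 15 steps: state q2, head at 1, tape bbba.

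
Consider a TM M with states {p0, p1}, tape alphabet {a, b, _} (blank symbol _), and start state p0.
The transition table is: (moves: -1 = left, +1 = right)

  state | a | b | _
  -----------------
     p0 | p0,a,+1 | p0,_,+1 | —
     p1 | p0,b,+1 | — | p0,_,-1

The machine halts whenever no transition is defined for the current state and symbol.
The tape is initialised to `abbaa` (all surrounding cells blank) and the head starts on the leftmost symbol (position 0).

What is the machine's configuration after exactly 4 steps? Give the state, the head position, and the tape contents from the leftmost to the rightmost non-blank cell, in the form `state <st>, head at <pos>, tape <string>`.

state=p0 head=0 tape=[a]bbaa   (p0,a)→(p0,a,+1)
state=p0 head=1 tape=a[b]baa   (p0,b)→(p0,_,+1)
state=p0 head=2 tape=a_[b]aa   (p0,b)→(p0,_,+1)
state=p0 head=3 tape=a__[a]a   (p0,a)→(p0,a,+1)
state=p0 head=4 tape=a__a[a]
After 4 steps: state p0, head at 4, tape a__aa.

state p0, head at 4, tape a__aa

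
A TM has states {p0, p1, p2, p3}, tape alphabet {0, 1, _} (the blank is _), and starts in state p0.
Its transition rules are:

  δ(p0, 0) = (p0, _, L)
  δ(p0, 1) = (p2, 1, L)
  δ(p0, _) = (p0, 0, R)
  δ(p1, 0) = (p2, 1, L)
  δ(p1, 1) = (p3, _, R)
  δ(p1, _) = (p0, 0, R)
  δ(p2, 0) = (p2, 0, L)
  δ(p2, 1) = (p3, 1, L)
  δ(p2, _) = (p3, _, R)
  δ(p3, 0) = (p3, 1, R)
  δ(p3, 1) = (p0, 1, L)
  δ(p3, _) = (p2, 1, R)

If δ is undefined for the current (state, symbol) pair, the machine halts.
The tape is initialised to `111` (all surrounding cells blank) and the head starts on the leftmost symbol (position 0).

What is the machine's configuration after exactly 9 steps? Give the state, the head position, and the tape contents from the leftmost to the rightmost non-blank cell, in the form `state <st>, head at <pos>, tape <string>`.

state=p0 head=0 tape=__[1]11   (p0,1)→(p2,1,L)
state=p2 head=-1 tape=_[_]111   (p2,_)→(p3,_,R)
state=p3 head=0 tape=__[1]11   (p3,1)→(p0,1,L)
state=p0 head=-1 tape=_[_]111   (p0,_)→(p0,0,R)
state=p0 head=0 tape=_0[1]11   (p0,1)→(p2,1,L)
state=p2 head=-1 tape=_[0]111   (p2,0)→(p2,0,L)
state=p2 head=-2 tape=[_]0111   (p2,_)→(p3,_,R)
state=p3 head=-1 tape=_[0]111   (p3,0)→(p3,1,R)
state=p3 head=0 tape=_1[1]11   (p3,1)→(p0,1,L)
state=p0 head=-1 tape=_[1]111
After 9 steps: state p0, head at -1, tape 1111.

state p0, head at -1, tape 1111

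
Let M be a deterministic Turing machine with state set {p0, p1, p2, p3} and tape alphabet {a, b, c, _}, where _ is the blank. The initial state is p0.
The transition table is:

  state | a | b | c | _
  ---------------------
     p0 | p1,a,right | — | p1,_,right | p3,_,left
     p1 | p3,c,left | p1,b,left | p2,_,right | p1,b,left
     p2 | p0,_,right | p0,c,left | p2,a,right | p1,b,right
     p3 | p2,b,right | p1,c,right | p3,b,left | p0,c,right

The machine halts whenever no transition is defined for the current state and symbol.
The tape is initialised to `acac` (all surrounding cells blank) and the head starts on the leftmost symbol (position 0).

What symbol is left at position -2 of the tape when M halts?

state=p0 head=0 tape=___[a]cac_   (p0,a)→(p1,a,right)
state=p1 head=1 tape=___a[c]ac_   (p1,c)→(p2,_,right)
state=p2 head=2 tape=___a_[a]c_   (p2,a)→(p0,_,right)
state=p0 head=3 tape=___a__[c]_   (p0,c)→(p1,_,right)
state=p1 head=4 tape=___a___[_]   (p1,_)→(p1,b,left)
state=p1 head=3 tape=___a__[_]b   (p1,_)→(p1,b,left)
state=p1 head=2 tape=___a_[_]bb   (p1,_)→(p1,b,left)
state=p1 head=1 tape=___a[_]bbb   (p1,_)→(p1,b,left)
state=p1 head=0 tape=___[a]bbbb   (p1,a)→(p3,c,left)
state=p3 head=-1 tape=__[_]cbbbb   (p3,_)→(p0,c,right)
state=p0 head=0 tape=__c[c]bbbb   (p0,c)→(p1,_,right)
state=p1 head=1 tape=__c_[b]bbb   (p1,b)→(p1,b,left)
state=p1 head=0 tape=__c[_]bbbb   (p1,_)→(p1,b,left)
state=p1 head=-1 tape=__[c]bbbbb   (p1,c)→(p2,_,right)
state=p2 head=0 tape=___[b]bbbb   (p2,b)→(p0,c,left)
state=p0 head=-1 tape=__[_]cbbbb   (p0,_)→(p3,_,left)
state=p3 head=-2 tape=_[_]_cbbbb   (p3,_)→(p0,c,right)
state=p0 head=-1 tape=_c[_]cbbbb   (p0,_)→(p3,_,left)
state=p3 head=-2 tape=_[c]_cbbbb   (p3,c)→(p3,b,left)
state=p3 head=-3 tape=[_]b_cbbbb   (p3,_)→(p0,c,right)
state=p0 head=-2 tape=c[b]_cbbbb
Cell -2 holds b when M halts.

b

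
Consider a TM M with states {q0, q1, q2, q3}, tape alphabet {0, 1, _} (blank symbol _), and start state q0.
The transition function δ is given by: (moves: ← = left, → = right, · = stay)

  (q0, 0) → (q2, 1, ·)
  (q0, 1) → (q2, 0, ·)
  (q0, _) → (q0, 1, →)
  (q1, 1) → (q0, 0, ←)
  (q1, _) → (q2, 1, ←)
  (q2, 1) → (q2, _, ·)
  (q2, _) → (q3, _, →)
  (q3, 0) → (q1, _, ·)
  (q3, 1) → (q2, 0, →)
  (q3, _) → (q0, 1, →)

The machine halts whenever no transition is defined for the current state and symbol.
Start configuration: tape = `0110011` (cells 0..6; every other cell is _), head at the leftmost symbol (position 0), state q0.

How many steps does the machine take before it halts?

state=q0 head=0 tape=[0]110011   (q0,0)→(q2,1,·)
state=q2 head=0 tape=[1]110011   (q2,1)→(q2,_,·)
state=q2 head=0 tape=[_]110011   (q2,_)→(q3,_,→)
state=q3 head=1 tape=_[1]10011   (q3,1)→(q2,0,→)
state=q2 head=2 tape=_0[1]0011   (q2,1)→(q2,_,·)
state=q2 head=2 tape=_0[_]0011   (q2,_)→(q3,_,→)
state=q3 head=3 tape=_0_[0]011   (q3,0)→(q1,_,·)
state=q1 head=3 tape=_0_[_]011   (q1,_)→(q2,1,←)
state=q2 head=2 tape=_0[_]1011   (q2,_)→(q3,_,→)
state=q3 head=3 tape=_0_[1]011   (q3,1)→(q2,0,→)
state=q2 head=4 tape=_0_0[0]11
M halts after 10 transitions.

10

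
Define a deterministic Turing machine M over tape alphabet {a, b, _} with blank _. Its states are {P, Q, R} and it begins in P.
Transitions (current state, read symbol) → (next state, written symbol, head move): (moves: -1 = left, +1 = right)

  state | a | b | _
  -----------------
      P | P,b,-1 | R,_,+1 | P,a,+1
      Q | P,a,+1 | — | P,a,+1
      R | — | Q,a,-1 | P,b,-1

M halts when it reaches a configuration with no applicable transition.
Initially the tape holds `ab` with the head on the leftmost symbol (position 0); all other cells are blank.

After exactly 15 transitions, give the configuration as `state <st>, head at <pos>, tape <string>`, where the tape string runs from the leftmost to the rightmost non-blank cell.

state P, head at -3, tape bbbb

state=P head=0 tape=___[a]b   (P,a)→(P,b,-1)
state=P head=-1 tape=__[_]bb   (P,_)→(P,a,+1)
state=P head=0 tape=__a[b]b   (P,b)→(R,_,+1)
state=R head=1 tape=__a_[b]   (R,b)→(Q,a,-1)
state=Q head=0 tape=__a[_]a   (Q,_)→(P,a,+1)
state=P head=1 tape=__aa[a]   (P,a)→(P,b,-1)
state=P head=0 tape=__a[a]b   (P,a)→(P,b,-1)
state=P head=-1 tape=__[a]bb   (P,a)→(P,b,-1)
state=P head=-2 tape=_[_]bbb   (P,_)→(P,a,+1)
state=P head=-1 tape=_a[b]bb   (P,b)→(R,_,+1)
state=R head=0 tape=_a_[b]b   (R,b)→(Q,a,-1)
state=Q head=-1 tape=_a[_]ab   (Q,_)→(P,a,+1)
state=P head=0 tape=_aa[a]b   (P,a)→(P,b,-1)
state=P head=-1 tape=_a[a]bb   (P,a)→(P,b,-1)
state=P head=-2 tape=_[a]bbb   (P,a)→(P,b,-1)
state=P head=-3 tape=[_]bbbb
After 15 steps: state P, head at -3, tape bbbb.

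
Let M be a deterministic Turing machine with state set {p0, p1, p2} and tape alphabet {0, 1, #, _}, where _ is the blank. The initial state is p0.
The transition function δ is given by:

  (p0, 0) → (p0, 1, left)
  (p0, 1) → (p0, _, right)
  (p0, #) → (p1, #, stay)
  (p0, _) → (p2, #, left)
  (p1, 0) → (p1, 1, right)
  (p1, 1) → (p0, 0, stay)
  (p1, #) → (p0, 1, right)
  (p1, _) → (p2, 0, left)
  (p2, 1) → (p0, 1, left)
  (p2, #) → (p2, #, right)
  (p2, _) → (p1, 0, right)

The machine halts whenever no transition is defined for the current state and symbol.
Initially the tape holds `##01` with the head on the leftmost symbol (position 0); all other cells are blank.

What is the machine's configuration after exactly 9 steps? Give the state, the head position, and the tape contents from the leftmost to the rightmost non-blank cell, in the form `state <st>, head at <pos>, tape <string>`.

p0 | [#]#01_   read # → write #, move stay, go to p1
p1 | [#]#01_   read # → write 1, move right, go to p0
p0 | 1[#]01_   read # → write #, move stay, go to p1
p1 | 1[#]01_   read # → write 1, move right, go to p0
p0 | 11[0]1_   read 0 → write 1, move left, go to p0
p0 | 1[1]11_   read 1 → write _, move right, go to p0
p0 | 1_[1]1_   read 1 → write _, move right, go to p0
p0 | 1__[1]_   read 1 → write _, move right, go to p0
p0 | 1___[_]   read _ → write #, move left, go to p2
p2 | 1__[_]#
After 9 steps: state p2, head at 3, tape 1___#.

state p2, head at 3, tape 1___#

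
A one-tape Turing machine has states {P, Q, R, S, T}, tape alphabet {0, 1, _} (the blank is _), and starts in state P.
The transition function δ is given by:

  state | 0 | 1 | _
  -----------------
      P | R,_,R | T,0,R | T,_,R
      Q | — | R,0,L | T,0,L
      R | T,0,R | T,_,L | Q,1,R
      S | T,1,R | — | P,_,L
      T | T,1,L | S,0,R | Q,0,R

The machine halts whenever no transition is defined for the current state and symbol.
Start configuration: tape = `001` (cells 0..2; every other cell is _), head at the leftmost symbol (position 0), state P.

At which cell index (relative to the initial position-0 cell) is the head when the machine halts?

state=P head=0 tape=[0]01____   (P,0)→(R,_,R)
state=R head=1 tape=_[0]1____   (R,0)→(T,0,R)
state=T head=2 tape=_0[1]____   (T,1)→(S,0,R)
state=S head=3 tape=_00[_]___   (S,_)→(P,_,L)
state=P head=2 tape=_0[0]____   (P,0)→(R,_,R)
state=R head=3 tape=_0_[_]___   (R,_)→(Q,1,R)
state=Q head=4 tape=_0_1[_]__   (Q,_)→(T,0,L)
state=T head=3 tape=_0_[1]0__   (T,1)→(S,0,R)
state=S head=4 tape=_0_0[0]__   (S,0)→(T,1,R)
state=T head=5 tape=_0_01[_]_   (T,_)→(Q,0,R)
state=Q head=6 tape=_0_010[_]   (Q,_)→(T,0,L)
state=T head=5 tape=_0_01[0]0   (T,0)→(T,1,L)
state=T head=4 tape=_0_0[1]10   (T,1)→(S,0,R)
state=S head=5 tape=_0_00[1]0
At halt the head is at cell 5.

5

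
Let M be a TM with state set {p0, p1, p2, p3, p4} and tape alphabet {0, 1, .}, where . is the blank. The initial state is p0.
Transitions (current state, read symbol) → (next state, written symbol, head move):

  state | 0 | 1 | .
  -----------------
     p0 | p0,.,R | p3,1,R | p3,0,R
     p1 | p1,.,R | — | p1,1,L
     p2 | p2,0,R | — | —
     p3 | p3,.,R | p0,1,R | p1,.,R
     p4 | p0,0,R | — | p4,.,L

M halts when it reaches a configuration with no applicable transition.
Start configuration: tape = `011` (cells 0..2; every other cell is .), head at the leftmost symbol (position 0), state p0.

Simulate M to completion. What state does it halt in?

p1

p0 | [0]11...   read 0 → write ., move R, go to p0
p0 | .[1]1...   read 1 → write 1, move R, go to p3
p3 | .1[1]...   read 1 → write 1, move R, go to p0
p0 | .11[.]..   read . → write 0, move R, go to p3
p3 | .110[.].   read . → write ., move R, go to p1
p1 | .110.[.]   read . → write 1, move L, go to p1
p1 | .110[.]1   read . → write 1, move L, go to p1
p1 | .11[0]11   read 0 → write ., move R, go to p1
p1 | .11.[1]1
No transition is defined for (p1, 1); M halts in state p1.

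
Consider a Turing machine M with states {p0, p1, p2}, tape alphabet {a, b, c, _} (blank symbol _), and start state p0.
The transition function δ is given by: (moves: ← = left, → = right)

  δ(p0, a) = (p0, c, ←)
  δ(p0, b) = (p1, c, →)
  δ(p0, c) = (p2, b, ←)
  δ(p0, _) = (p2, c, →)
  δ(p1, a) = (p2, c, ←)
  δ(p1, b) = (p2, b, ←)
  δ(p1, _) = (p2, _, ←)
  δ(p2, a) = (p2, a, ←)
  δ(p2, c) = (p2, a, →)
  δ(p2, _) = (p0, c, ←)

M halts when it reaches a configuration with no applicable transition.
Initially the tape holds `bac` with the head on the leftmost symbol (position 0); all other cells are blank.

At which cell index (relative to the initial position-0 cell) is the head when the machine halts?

state=p0 head=0 tape=___[b]ac__   (p0,b)→(p1,c,→)
state=p1 head=1 tape=___c[a]c__   (p1,a)→(p2,c,←)
state=p2 head=0 tape=___[c]cc__   (p2,c)→(p2,a,→)
state=p2 head=1 tape=___a[c]c__   (p2,c)→(p2,a,→)
state=p2 head=2 tape=___aa[c]__   (p2,c)→(p2,a,→)
state=p2 head=3 tape=___aaa[_]_   (p2,_)→(p0,c,←)
state=p0 head=2 tape=___aa[a]c_   (p0,a)→(p0,c,←)
state=p0 head=1 tape=___a[a]cc_   (p0,a)→(p0,c,←)
state=p0 head=0 tape=___[a]ccc_   (p0,a)→(p0,c,←)
state=p0 head=-1 tape=__[_]cccc_   (p0,_)→(p2,c,→)
state=p2 head=0 tape=__c[c]ccc_   (p2,c)→(p2,a,→)
state=p2 head=1 tape=__ca[c]cc_   (p2,c)→(p2,a,→)
state=p2 head=2 tape=__caa[c]c_   (p2,c)→(p2,a,→)
state=p2 head=3 tape=__caaa[c]_   (p2,c)→(p2,a,→)
state=p2 head=4 tape=__caaaa[_]   (p2,_)→(p0,c,←)
state=p0 head=3 tape=__caaa[a]c   (p0,a)→(p0,c,←)
state=p0 head=2 tape=__caa[a]cc   (p0,a)→(p0,c,←)
state=p0 head=1 tape=__ca[a]ccc   (p0,a)→(p0,c,←)
state=p0 head=0 tape=__c[a]cccc   (p0,a)→(p0,c,←)
state=p0 head=-1 tape=__[c]ccccc   (p0,c)→(p2,b,←)
state=p2 head=-2 tape=_[_]bccccc   (p2,_)→(p0,c,←)
state=p0 head=-3 tape=[_]cbccccc   (p0,_)→(p2,c,→)
state=p2 head=-2 tape=c[c]bccccc   (p2,c)→(p2,a,→)
state=p2 head=-1 tape=ca[b]ccccc
At halt the head is at cell -1.

-1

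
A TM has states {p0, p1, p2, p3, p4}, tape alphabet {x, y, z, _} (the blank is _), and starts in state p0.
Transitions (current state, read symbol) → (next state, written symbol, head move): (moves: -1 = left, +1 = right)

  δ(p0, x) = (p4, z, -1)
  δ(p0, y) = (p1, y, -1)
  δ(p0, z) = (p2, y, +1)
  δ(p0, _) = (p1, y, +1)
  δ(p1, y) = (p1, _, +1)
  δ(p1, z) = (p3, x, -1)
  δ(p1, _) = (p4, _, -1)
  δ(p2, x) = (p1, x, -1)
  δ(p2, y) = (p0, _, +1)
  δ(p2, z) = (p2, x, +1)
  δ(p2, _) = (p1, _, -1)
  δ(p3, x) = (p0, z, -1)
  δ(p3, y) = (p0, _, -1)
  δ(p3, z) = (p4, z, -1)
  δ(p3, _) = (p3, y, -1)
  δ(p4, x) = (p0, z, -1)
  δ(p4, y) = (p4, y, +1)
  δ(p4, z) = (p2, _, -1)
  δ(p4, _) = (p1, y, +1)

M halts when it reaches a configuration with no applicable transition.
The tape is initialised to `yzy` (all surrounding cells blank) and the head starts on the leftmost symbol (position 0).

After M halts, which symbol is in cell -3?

p0 | ____[y]zy   read y → write y, move -1, go to p1
p1 | ___[_]yzy   read _ → write _, move -1, go to p4
p4 | __[_]_yzy   read _ → write y, move +1, go to p1
p1 | __y[_]yzy   read _ → write _, move -1, go to p4
p4 | __[y]_yzy   read y → write y, move +1, go to p4
p4 | __y[_]yzy   read _ → write y, move +1, go to p1
p1 | __yy[y]zy   read y → write _, move +1, go to p1
p1 | __yy_[z]y   read z → write x, move -1, go to p3
p3 | __yy[_]xy   read _ → write y, move -1, go to p3
p3 | __y[y]yxy   read y → write _, move -1, go to p0
p0 | __[y]_yxy   read y → write y, move -1, go to p1
p1 | _[_]y_yxy   read _ → write _, move -1, go to p4
p4 | [_]_y_yxy   read _ → write y, move +1, go to p1
p1 | y[_]y_yxy   read _ → write _, move -1, go to p4
p4 | [y]_y_yxy   read y → write y, move +1, go to p4
p4 | y[_]y_yxy   read _ → write y, move +1, go to p1
p1 | yy[y]_yxy   read y → write _, move +1, go to p1
p1 | yy_[_]yxy   read _ → write _, move -1, go to p4
p4 | yy[_]_yxy   read _ → write y, move +1, go to p1
p1 | yyy[_]yxy   read _ → write _, move -1, go to p4
p4 | yy[y]_yxy   read y → write y, move +1, go to p4
p4 | yyy[_]yxy   read _ → write y, move +1, go to p1
p1 | yyyy[y]xy   read y → write _, move +1, go to p1
p1 | yyyy_[x]y
Cell -3 holds y when M halts.

y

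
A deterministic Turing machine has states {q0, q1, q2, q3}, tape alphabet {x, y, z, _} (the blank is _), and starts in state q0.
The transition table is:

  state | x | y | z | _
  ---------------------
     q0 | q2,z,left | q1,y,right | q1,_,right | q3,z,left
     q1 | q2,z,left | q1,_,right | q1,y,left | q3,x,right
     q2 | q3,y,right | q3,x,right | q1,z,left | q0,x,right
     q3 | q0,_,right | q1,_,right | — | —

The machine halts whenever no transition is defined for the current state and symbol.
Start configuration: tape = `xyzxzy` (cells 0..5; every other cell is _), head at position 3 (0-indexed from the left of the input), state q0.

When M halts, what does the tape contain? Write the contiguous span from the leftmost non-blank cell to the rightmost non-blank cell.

state=q0 head=3 tape=xyz[x]zy__   (q0,x)→(q2,z,left)
state=q2 head=2 tape=xy[z]zzy__   (q2,z)→(q1,z,left)
state=q1 head=1 tape=x[y]zzzy__   (q1,y)→(q1,_,right)
state=q1 head=2 tape=x_[z]zzy__   (q1,z)→(q1,y,left)
state=q1 head=1 tape=x[_]yzzy__   (q1,_)→(q3,x,right)
state=q3 head=2 tape=xx[y]zzy__   (q3,y)→(q1,_,right)
state=q1 head=3 tape=xx_[z]zy__   (q1,z)→(q1,y,left)
state=q1 head=2 tape=xx[_]yzy__   (q1,_)→(q3,x,right)
state=q3 head=3 tape=xxx[y]zy__   (q3,y)→(q1,_,right)
state=q1 head=4 tape=xxx_[z]y__   (q1,z)→(q1,y,left)
state=q1 head=3 tape=xxx[_]yy__   (q1,_)→(q3,x,right)
state=q3 head=4 tape=xxxx[y]y__   (q3,y)→(q1,_,right)
state=q1 head=5 tape=xxxx_[y]__   (q1,y)→(q1,_,right)
state=q1 head=6 tape=xxxx__[_]_   (q1,_)→(q3,x,right)
state=q3 head=7 tape=xxxx__x[_]
The non-blank tape span at halt is xxxx__x.

xxxx__x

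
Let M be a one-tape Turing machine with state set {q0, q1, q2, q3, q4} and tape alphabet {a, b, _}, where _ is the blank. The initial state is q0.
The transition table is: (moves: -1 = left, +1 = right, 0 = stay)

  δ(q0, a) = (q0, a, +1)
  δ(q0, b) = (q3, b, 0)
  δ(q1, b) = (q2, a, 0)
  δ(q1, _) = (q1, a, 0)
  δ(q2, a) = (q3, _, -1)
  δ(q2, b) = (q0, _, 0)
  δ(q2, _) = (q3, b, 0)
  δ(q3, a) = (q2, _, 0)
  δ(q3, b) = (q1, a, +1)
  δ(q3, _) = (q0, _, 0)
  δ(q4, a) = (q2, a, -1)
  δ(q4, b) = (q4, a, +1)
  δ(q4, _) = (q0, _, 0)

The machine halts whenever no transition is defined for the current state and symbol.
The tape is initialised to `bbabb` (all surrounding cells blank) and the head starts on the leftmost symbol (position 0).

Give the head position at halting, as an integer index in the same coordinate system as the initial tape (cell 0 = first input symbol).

1

state=q0 head=0 tape=[b]babb   (q0,b)→(q3,b,0)
state=q3 head=0 tape=[b]babb   (q3,b)→(q1,a,+1)
state=q1 head=1 tape=a[b]abb   (q1,b)→(q2,a,0)
state=q2 head=1 tape=a[a]abb   (q2,a)→(q3,_,-1)
state=q3 head=0 tape=[a]_abb   (q3,a)→(q2,_,0)
state=q2 head=0 tape=[_]_abb   (q2,_)→(q3,b,0)
state=q3 head=0 tape=[b]_abb   (q3,b)→(q1,a,+1)
state=q1 head=1 tape=a[_]abb   (q1,_)→(q1,a,0)
state=q1 head=1 tape=a[a]abb
At halt the head is at cell 1.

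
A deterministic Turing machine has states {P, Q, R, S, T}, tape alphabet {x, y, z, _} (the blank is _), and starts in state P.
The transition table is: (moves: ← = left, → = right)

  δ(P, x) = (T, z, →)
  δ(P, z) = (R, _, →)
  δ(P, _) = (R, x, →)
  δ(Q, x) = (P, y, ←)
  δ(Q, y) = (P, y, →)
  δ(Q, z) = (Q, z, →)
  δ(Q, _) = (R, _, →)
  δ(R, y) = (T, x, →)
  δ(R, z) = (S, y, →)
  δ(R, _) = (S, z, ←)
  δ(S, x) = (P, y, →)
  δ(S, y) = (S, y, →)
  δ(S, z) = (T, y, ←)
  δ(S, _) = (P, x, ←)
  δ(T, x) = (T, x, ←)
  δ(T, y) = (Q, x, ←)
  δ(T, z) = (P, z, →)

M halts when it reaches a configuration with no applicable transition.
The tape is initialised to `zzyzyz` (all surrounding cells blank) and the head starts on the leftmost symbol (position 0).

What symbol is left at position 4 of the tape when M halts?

state=P head=0 tape=[z]zyzyz   (P,z)→(R,_,→)
state=R head=1 tape=_[z]yzyz   (R,z)→(S,y,→)
state=S head=2 tape=_y[y]zyz   (S,y)→(S,y,→)
state=S head=3 tape=_yy[z]yz   (S,z)→(T,y,←)
state=T head=2 tape=_y[y]yyz   (T,y)→(Q,x,←)
state=Q head=1 tape=_[y]xyyz   (Q,y)→(P,y,→)
state=P head=2 tape=_y[x]yyz   (P,x)→(T,z,→)
state=T head=3 tape=_yz[y]yz   (T,y)→(Q,x,←)
state=Q head=2 tape=_y[z]xyz   (Q,z)→(Q,z,→)
state=Q head=3 tape=_yz[x]yz   (Q,x)→(P,y,←)
state=P head=2 tape=_y[z]yyz   (P,z)→(R,_,→)
state=R head=3 tape=_y_[y]yz   (R,y)→(T,x,→)
state=T head=4 tape=_y_x[y]z   (T,y)→(Q,x,←)
state=Q head=3 tape=_y_[x]xz   (Q,x)→(P,y,←)
state=P head=2 tape=_y[_]yxz   (P,_)→(R,x,→)
state=R head=3 tape=_yx[y]xz   (R,y)→(T,x,→)
state=T head=4 tape=_yxx[x]z   (T,x)→(T,x,←)
state=T head=3 tape=_yx[x]xz   (T,x)→(T,x,←)
state=T head=2 tape=_y[x]xxz   (T,x)→(T,x,←)
state=T head=1 tape=_[y]xxxz   (T,y)→(Q,x,←)
state=Q head=0 tape=[_]xxxxz   (Q,_)→(R,_,→)
state=R head=1 tape=_[x]xxxz
Cell 4 holds x when M halts.

x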